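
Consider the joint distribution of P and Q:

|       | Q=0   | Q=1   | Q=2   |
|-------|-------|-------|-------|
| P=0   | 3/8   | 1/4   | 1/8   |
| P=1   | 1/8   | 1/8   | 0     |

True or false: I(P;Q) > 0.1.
Marginal P(P) (row sums):
  P(P=0) = 3/8 + 1/4 + 1/8 = 3/4
  P(P=1) = 1/8 + 1/8 + 0 = 1/4
Marginal P(Q) (column sums):
  P(Q=0) = 3/8 + 1/8 = 1/2
  P(Q=1) = 1/4 + 1/8 = 3/8
  P(Q=2) = 1/8 + 0 = 1/8

H(P) = -[(3/4)·log₂(3/4) + (1/4)·log₂(1/4)]
  = 0.3113 + 0.5000
  = 0.8113 bits
H(Q) = -[(1/2)·log₂(1/2) + (3/8)·log₂(3/8) + (1/8)·log₂(1/8)]
  = 0.5000 + 0.5306 + 0.3750
  = 1.4056 bits
H(P,Q) = -[(3/8)·log₂(3/8) + (1/4)·log₂(1/4) + (1/8)·log₂(1/8) + (1/8)·log₂(1/8) + (1/8)·log₂(1/8)]
  = 0.5306 + 0.5000 + 0.3750 + 0.3750 + 0.3750
  = 2.1556 bits

I(P;Q) = H(P) + H(Q) - H(P,Q)
  = 0.8113 + 1.4056 - 2.1556
  = 0.0613 bits

False. I(P;Q) = 0.0613 bits, which is ≤ 0.1 bits.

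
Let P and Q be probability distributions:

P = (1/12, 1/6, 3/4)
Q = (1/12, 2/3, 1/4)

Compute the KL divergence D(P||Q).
D(P||Q) = Σ P(i) log₂(P(i)/Q(i))
  i=0: (1/12) × log₂((1/12)/(1/12)) = (1/12) × log₂(1) = 0.0000
  i=1: (1/6) × log₂((1/6)/(2/3)) = (1/6) × log₂(1/4) = -0.3333
  i=2: (3/4) × log₂((3/4)/(1/4)) = (3/4) × log₂(3) = 1.1887
D(P||Q) = 0.0000 - 0.3333 + 1.1887
  = 0.8554 bits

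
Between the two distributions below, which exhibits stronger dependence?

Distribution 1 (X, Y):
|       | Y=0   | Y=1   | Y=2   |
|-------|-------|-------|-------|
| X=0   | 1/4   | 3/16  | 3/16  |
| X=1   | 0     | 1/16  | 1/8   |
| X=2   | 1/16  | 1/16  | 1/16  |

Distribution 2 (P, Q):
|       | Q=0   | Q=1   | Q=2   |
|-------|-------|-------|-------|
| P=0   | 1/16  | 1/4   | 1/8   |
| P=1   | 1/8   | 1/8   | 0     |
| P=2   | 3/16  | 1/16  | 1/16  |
Distribution 1 (X, Y):
Marginal P(X) (row sums):
  P(X=0) = 1/4 + 3/16 + 3/16 = 5/8
  P(X=1) = 0 + 1/16 + 1/8 = 3/16
  P(X=2) = 1/16 + 1/16 + 1/16 = 3/16
Marginal P(Y) (column sums):
  P(Y=0) = 1/4 + 0 + 1/16 = 5/16
  P(Y=1) = 3/16 + 1/16 + 1/16 = 5/16
  P(Y=2) = 3/16 + 1/8 + 1/16 = 3/8

H(X) = -[(5/8)·log₂(5/8) + (3/16)·log₂(3/16) + (3/16)·log₂(3/16)]
  = 0.4238 + 0.4528 + 0.4528
  = 1.3294 bits
H(Y) = -[(5/16)·log₂(5/16) + (5/16)·log₂(5/16) + (3/8)·log₂(3/8)]
  = 0.5244 + 0.5244 + 0.5306
  = 1.5794 bits
H(X,Y) = -[(1/4)·log₂(1/4) + (3/16)·log₂(3/16) + (3/16)·log₂(3/16) + (1/16)·log₂(1/16) + (1/8)·log₂(1/8) + (1/16)·log₂(1/16) + (1/16)·log₂(1/16) + (1/16)·log₂(1/16)]
  = 0.5000 + 0.4528 + 0.4528 + 0.2500 + 0.3750 + 0.2500 + 0.2500 + 0.2500
  = 2.7806 bits

I(X;Y) = H(X) + H(Y) - H(X,Y)
  = 1.3294 + 1.5794 - 2.7806
  = 0.1282 bits

Distribution 2 (P, Q):
Marginal P(P) (row sums):
  P(P=0) = 1/16 + 1/4 + 1/8 = 7/16
  P(P=1) = 1/8 + 1/8 + 0 = 1/4
  P(P=2) = 3/16 + 1/16 + 1/16 = 5/16
Marginal P(Q) (column sums):
  P(Q=0) = 1/16 + 1/8 + 3/16 = 3/8
  P(Q=1) = 1/4 + 1/8 + 1/16 = 7/16
  P(Q=2) = 1/8 + 0 + 1/16 = 3/16

H(P) = -[(7/16)·log₂(7/16) + (1/4)·log₂(1/4) + (5/16)·log₂(5/16)]
  = 0.5218 + 0.5000 + 0.5244
  = 1.5462 bits
H(Q) = -[(3/8)·log₂(3/8) + (7/16)·log₂(7/16) + (3/16)·log₂(3/16)]
  = 0.5306 + 0.5218 + 0.4528
  = 1.5052 bits
H(P,Q) = -[(1/16)·log₂(1/16) + (1/4)·log₂(1/4) + (1/8)·log₂(1/8) + (1/8)·log₂(1/8) + (1/8)·log₂(1/8) + (3/16)·log₂(3/16) + (1/16)·log₂(1/16) + (1/16)·log₂(1/16)]
  = 0.2500 + 0.5000 + 0.3750 + 0.3750 + 0.3750 + 0.4528 + 0.2500 + 0.2500
  = 2.8278 bits

I(P;Q) = H(P) + H(Q) - H(P,Q)
  = 1.5462 + 1.5052 - 2.8278
  = 0.2236 bits

I(P;Q) = 0.2236 bits > I(X;Y) = 0.1282 bits, so (P, Q) has the higher mutual information (stronger dependence).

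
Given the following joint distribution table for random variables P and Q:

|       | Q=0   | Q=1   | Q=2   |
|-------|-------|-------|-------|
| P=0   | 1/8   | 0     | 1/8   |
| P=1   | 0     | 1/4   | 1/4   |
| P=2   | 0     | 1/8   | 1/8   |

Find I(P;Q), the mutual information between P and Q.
Marginal P(P) (row sums):
  P(P=0) = 1/8 + 0 + 1/8 = 1/4
  P(P=1) = 0 + 1/4 + 1/4 = 1/2
  P(P=2) = 0 + 1/8 + 1/8 = 1/4
Marginal P(Q) (column sums):
  P(Q=0) = 1/8 + 0 + 0 = 1/8
  P(Q=1) = 0 + 1/4 + 1/8 = 3/8
  P(Q=2) = 1/8 + 1/4 + 1/8 = 1/2

H(P) = -[(1/4)·log₂(1/4) + (1/2)·log₂(1/2) + (1/4)·log₂(1/4)]
  = 0.5000 + 0.5000 + 0.5000
  = 1.5000 bits
H(Q) = -[(1/8)·log₂(1/8) + (3/8)·log₂(3/8) + (1/2)·log₂(1/2)]
  = 0.3750 + 0.5306 + 0.5000
  = 1.4056 bits
H(P,Q) = -[(1/8)·log₂(1/8) + (1/8)·log₂(1/8) + (1/4)·log₂(1/4) + (1/4)·log₂(1/4) + (1/8)·log₂(1/8) + (1/8)·log₂(1/8)]
  = 0.3750 + 0.3750 + 0.5000 + 0.5000 + 0.3750 + 0.3750
  = 2.5000 bits

I(P;Q) = H(P) + H(Q) - H(P,Q)
  = 1.5000 + 1.4056 - 2.5000
  = 0.4056 bits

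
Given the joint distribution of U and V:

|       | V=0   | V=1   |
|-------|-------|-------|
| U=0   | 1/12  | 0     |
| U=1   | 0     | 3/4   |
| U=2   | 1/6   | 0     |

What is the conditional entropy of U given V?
Marginal P(V) (column sums):
  P(V=0) = 1/12 + 0 + 1/6 = 1/4
  P(V=1) = 0 + 3/4 + 0 = 3/4

H(U|V) = -Σ P(U,V)·log₂ P(U|V), where P(U|V) = P(U,V) / P(V)
  (cells with P(U,V) = 0 contribute 0)
  (U=0,V=0): P(U|V) = (1/12)/(1/4) = 1/3;  -(1/12)·log₂(1/3) = 0.1321
  (U=1,V=1): P(U|V) = (3/4)/(3/4) = 1;  -(3/4)·log₂(1) = 0.0000
  (U=2,V=0): P(U|V) = (1/6)/(1/4) = 2/3;  -(1/6)·log₂(2/3) = 0.0975
H(U|V) = 0.1321 + 0.0000 + 0.0975
  = 0.2296 bits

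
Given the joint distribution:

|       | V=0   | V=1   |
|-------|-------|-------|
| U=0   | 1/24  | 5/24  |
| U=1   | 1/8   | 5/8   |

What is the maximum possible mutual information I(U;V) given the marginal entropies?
The upper bound on mutual information is I(U;V) ≤ min(H(U), H(V)).

Marginal P(U) (row sums):
  P(U=0) = 1/24 + 5/24 = 1/4
  P(U=1) = 1/8 + 5/8 = 3/4
Marginal P(V) (column sums):
  P(V=0) = 1/24 + 1/8 = 1/6
  P(V=1) = 5/24 + 5/8 = 5/6

H(U) = -[(1/4)·log₂(1/4) + (3/4)·log₂(3/4)]
  = 0.5000 + 0.3113
  = 0.8113 bits
H(V) = -[(1/6)·log₂(1/6) + (5/6)·log₂(5/6)]
  = 0.4308 + 0.2192
  = 0.6500 bits

Maximum possible I(U;V) = min(0.8113, 0.6500) = 0.6500 bits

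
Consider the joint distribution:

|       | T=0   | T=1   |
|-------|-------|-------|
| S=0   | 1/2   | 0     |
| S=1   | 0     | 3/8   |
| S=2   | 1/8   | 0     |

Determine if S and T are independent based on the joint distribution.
Marginal P(S) (row sums):
  P(S=0) = 1/2 + 0 = 1/2
  P(S=1) = 0 + 3/8 = 3/8
  P(S=2) = 1/8 + 0 = 1/8
Marginal P(T) (column sums):
  P(T=0) = 1/2 + 0 + 1/8 = 5/8
  P(T=1) = 0 + 3/8 + 0 = 3/8

S and T are independent iff P(S=i,T=j) = P(S=i)·P(T=j) for every cell.
  P(S=0)·P(T=0) = 1/2 × 5/8 = 5/16, but P(S=0,T=0) = 1/2 ✗

No, S and T are not independent. Quantitatively, I(S;T) > 0:

H(S) = -[(1/2)·log₂(1/2) + (3/8)·log₂(3/8) + (1/8)·log₂(1/8)]
  = 0.5000 + 0.5306 + 0.3750
  = 1.4056 bits
H(T) = -[(5/8)·log₂(5/8) + (3/8)·log₂(3/8)]
  = 0.4238 + 0.5306
  = 0.9544 bits
H(S,T) = -[(1/2)·log₂(1/2) + (3/8)·log₂(3/8) + (1/8)·log₂(1/8)]
  = 0.5000 + 0.5306 + 0.3750
  = 1.4056 bits
I(S;T) = H(S) + H(T) - H(S,T) = 1.4056 + 0.9544 - 1.4056 = 0.9544 bits > 0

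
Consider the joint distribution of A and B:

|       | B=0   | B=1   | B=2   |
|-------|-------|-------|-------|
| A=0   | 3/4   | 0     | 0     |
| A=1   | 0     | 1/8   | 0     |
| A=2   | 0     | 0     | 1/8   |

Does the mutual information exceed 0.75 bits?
Marginal P(A) (row sums):
  P(A=0) = 3/4 + 0 + 0 = 3/4
  P(A=1) = 0 + 1/8 + 0 = 1/8
  P(A=2) = 0 + 0 + 1/8 = 1/8
Marginal P(B) (column sums):
  P(B=0) = 3/4 + 0 + 0 = 3/4
  P(B=1) = 0 + 1/8 + 0 = 1/8
  P(B=2) = 0 + 0 + 1/8 = 1/8

H(A) = -[(3/4)·log₂(3/4) + (1/8)·log₂(1/8) + (1/8)·log₂(1/8)]
  = 0.3113 + 0.3750 + 0.3750
  = 1.0613 bits
H(B) = -[(3/4)·log₂(3/4) + (1/8)·log₂(1/8) + (1/8)·log₂(1/8)]
  = 0.3113 + 0.3750 + 0.3750
  = 1.0613 bits
H(A,B) = -[(3/4)·log₂(3/4) + (1/8)·log₂(1/8) + (1/8)·log₂(1/8)]
  = 0.3113 + 0.3750 + 0.3750
  = 1.0613 bits

I(A;B) = H(A) + H(B) - H(A,B)
  = 1.0613 + 1.0613 - 1.0613
  = 1.0613 bits

Yes. I(A;B) = 1.0613 bits, which is > 0.75 bits.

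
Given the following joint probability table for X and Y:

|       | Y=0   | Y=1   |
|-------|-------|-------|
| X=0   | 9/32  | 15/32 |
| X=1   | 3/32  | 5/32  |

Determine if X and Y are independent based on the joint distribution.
Marginal P(X) (row sums):
  P(X=0) = 9/32 + 15/32 = 3/4
  P(X=1) = 3/32 + 5/32 = 1/4
Marginal P(Y) (column sums):
  P(Y=0) = 9/32 + 3/32 = 3/8
  P(Y=1) = 15/32 + 5/32 = 5/8

X and Y are independent iff P(X=i,Y=j) = P(X=i)·P(Y=j) for every cell.
  P(X=0)·P(Y=0) = 3/4 × 3/8 = 9/32 = P(X=0,Y=0) ✓
  P(X=0)·P(Y=1) = 3/4 × 5/8 = 15/32 = P(X=0,Y=1) ✓
  P(X=1)·P(Y=0) = 1/4 × 3/8 = 3/32 = P(X=1,Y=0) ✓
  P(X=1)·P(Y=1) = 1/4 × 5/8 = 5/32 = P(X=1,Y=1) ✓

Yes, X and Y are independent: every cell factors, so I(X;Y) = 0 bits.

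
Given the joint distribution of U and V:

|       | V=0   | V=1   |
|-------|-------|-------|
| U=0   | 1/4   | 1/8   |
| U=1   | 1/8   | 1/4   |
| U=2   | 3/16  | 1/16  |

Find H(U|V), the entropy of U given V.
Marginal P(V) (column sums):
  P(V=0) = 1/4 + 1/8 + 3/16 = 9/16
  P(V=1) = 1/8 + 1/4 + 1/16 = 7/16

H(U|V) = -Σ P(U,V)·log₂ P(U|V), where P(U|V) = P(U,V) / P(V)
  (U=0,V=0): P(U|V) = (1/4)/(9/16) = 4/9;  -(1/4)·log₂(4/9) = 0.2925
  (U=0,V=1): P(U|V) = (1/8)/(7/16) = 2/7;  -(1/8)·log₂(2/7) = 0.2259
  (U=1,V=0): P(U|V) = (1/8)/(9/16) = 2/9;  -(1/8)·log₂(2/9) = 0.2712
  (U=1,V=1): P(U|V) = (1/4)/(7/16) = 4/7;  -(1/4)·log₂(4/7) = 0.2018
  (U=2,V=0): P(U|V) = (3/16)/(9/16) = 1/3;  -(3/16)·log₂(1/3) = 0.2972
  (U=2,V=1): P(U|V) = (1/16)/(7/16) = 1/7;  -(1/16)·log₂(1/7) = 0.1755
H(U|V) = 0.2925 + 0.2259 + 0.2712 + 0.2018 + 0.2972 + 0.1755
  = 1.4641 bits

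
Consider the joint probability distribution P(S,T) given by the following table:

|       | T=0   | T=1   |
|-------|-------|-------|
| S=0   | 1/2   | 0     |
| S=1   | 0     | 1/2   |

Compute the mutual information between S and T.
Marginal P(S) (row sums):
  P(S=0) = 1/2 + 0 = 1/2
  P(S=1) = 0 + 1/2 = 1/2
Marginal P(T) (column sums):
  P(T=0) = 1/2 + 0 = 1/2
  P(T=1) = 0 + 1/2 = 1/2

H(S) = -[(1/2)·log₂(1/2) + (1/2)·log₂(1/2)]
  = 0.5000 + 0.5000
  = 1.0000 bits
H(T) = -[(1/2)·log₂(1/2) + (1/2)·log₂(1/2)]
  = 0.5000 + 0.5000
  = 1.0000 bits
H(S,T) = -[(1/2)·log₂(1/2) + (1/2)·log₂(1/2)]
  = 0.5000 + 0.5000
  = 1.0000 bits

I(S;T) = H(S) + H(T) - H(S,T)
  = 1.0000 + 1.0000 - 1.0000
  = 1.0000 bits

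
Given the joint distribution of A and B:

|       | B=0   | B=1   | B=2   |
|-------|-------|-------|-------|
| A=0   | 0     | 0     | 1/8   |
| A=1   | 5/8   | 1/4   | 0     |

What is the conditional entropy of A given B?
Marginal P(B) (column sums):
  P(B=0) = 0 + 5/8 = 5/8
  P(B=1) = 0 + 1/4 = 1/4
  P(B=2) = 1/8 + 0 = 1/8

H(A|B) = -Σ P(A,B)·log₂ P(A|B), where P(A|B) = P(A,B) / P(B)
  (cells with P(A,B) = 0 contribute 0)
  (A=0,B=2): P(A|B) = (1/8)/(1/8) = 1;  -(1/8)·log₂(1) = 0.0000
  (A=1,B=0): P(A|B) = (5/8)/(5/8) = 1;  -(5/8)·log₂(1) = 0.0000
  (A=1,B=1): P(A|B) = (1/4)/(1/4) = 1;  -(1/4)·log₂(1) = 0.0000
H(A|B) = 0.0000 + 0.0000 + 0.0000
  = 0.0000 bits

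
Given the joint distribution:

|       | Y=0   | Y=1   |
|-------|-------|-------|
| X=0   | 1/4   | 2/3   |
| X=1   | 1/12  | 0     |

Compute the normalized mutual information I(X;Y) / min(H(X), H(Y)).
Marginal P(X) (row sums):
  P(X=0) = 1/4 + 2/3 = 11/12
  P(X=1) = 1/12 + 0 = 1/12
Marginal P(Y) (column sums):
  P(Y=0) = 1/4 + 1/12 = 1/3
  P(Y=1) = 2/3 + 0 = 2/3

H(X) = -[(11/12)·log₂(11/12) + (1/12)·log₂(1/12)]
  = 0.1151 + 0.2987
  = 0.4138 bits
H(Y) = -[(1/3)·log₂(1/3) + (2/3)·log₂(2/3)]
  = 0.5283 + 0.3900
  = 0.9183 bits
H(X,Y) = -[(1/4)·log₂(1/4) + (2/3)·log₂(2/3) + (1/12)·log₂(1/12)]
  = 0.5000 + 0.3900 + 0.2987
  = 1.1887 bits

I(X;Y) = H(X) + H(Y) - H(X,Y)
  = 0.4138 + 0.9183 - 1.1887
  = 0.1434 bits

min(H(X), H(Y)) = min(0.4138, 0.9183) = 0.4138 bits
Normalized MI = 0.1434 / 0.4138 = 0.3465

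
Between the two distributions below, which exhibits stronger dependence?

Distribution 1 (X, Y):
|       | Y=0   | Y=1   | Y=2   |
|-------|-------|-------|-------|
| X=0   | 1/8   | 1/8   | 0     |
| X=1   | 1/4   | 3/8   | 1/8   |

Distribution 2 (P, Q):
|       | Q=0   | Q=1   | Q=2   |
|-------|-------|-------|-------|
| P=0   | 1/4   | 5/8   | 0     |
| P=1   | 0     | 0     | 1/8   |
Distribution 1 (X, Y):
Marginal P(X) (row sums):
  P(X=0) = 1/8 + 1/8 + 0 = 1/4
  P(X=1) = 1/4 + 3/8 + 1/8 = 3/4
Marginal P(Y) (column sums):
  P(Y=0) = 1/8 + 1/4 = 3/8
  P(Y=1) = 1/8 + 3/8 = 1/2
  P(Y=2) = 0 + 1/8 = 1/8

H(X) = -[(1/4)·log₂(1/4) + (3/4)·log₂(3/4)]
  = 0.5000 + 0.3113
  = 0.8113 bits
H(Y) = -[(3/8)·log₂(3/8) + (1/2)·log₂(1/2) + (1/8)·log₂(1/8)]
  = 0.5306 + 0.5000 + 0.3750
  = 1.4056 bits
H(X,Y) = -[(1/8)·log₂(1/8) + (1/8)·log₂(1/8) + (1/4)·log₂(1/4) + (3/8)·log₂(3/8) + (1/8)·log₂(1/8)]
  = 0.3750 + 0.3750 + 0.5000 + 0.5306 + 0.3750
  = 2.1556 bits

I(X;Y) = H(X) + H(Y) - H(X,Y)
  = 0.8113 + 1.4056 - 2.1556
  = 0.0613 bits

Distribution 2 (P, Q):
Marginal P(P) (row sums):
  P(P=0) = 1/4 + 5/8 + 0 = 7/8
  P(P=1) = 0 + 0 + 1/8 = 1/8
Marginal P(Q) (column sums):
  P(Q=0) = 1/4 + 0 = 1/4
  P(Q=1) = 5/8 + 0 = 5/8
  P(Q=2) = 0 + 1/8 = 1/8

H(P) = -[(7/8)·log₂(7/8) + (1/8)·log₂(1/8)]
  = 0.1686 + 0.3750
  = 0.5436 bits
H(Q) = -[(1/4)·log₂(1/4) + (5/8)·log₂(5/8) + (1/8)·log₂(1/8)]
  = 0.5000 + 0.4238 + 0.3750
  = 1.2988 bits
H(P,Q) = -[(1/4)·log₂(1/4) + (5/8)·log₂(5/8) + (1/8)·log₂(1/8)]
  = 0.5000 + 0.4238 + 0.3750
  = 1.2988 bits

I(P;Q) = H(P) + H(Q) - H(P,Q)
  = 0.5436 + 1.2988 - 1.2988
  = 0.5436 bits

I(P;Q) = 0.5436 bits > I(X;Y) = 0.0613 bits, so (P, Q) has the higher mutual information (stronger dependence).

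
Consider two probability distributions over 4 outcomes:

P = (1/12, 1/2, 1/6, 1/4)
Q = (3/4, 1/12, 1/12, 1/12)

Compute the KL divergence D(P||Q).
D(P||Q) = Σ P(i) log₂(P(i)/Q(i))
  i=0: (1/12) × log₂((1/12)/(3/4)) = (1/12) × log₂(1/9) = -0.2642
  i=1: (1/2) × log₂((1/2)/(1/12)) = (1/2) × log₂(6) = 1.2925
  i=2: (1/6) × log₂((1/6)/(1/12)) = (1/6) × log₂(2) = 0.1667
  i=3: (1/4) × log₂((1/4)/(1/12)) = (1/4) × log₂(3) = 0.3962
D(P||Q) = -0.2642 + 1.2925 + 0.1667 + 0.3962
  = 1.5912 bits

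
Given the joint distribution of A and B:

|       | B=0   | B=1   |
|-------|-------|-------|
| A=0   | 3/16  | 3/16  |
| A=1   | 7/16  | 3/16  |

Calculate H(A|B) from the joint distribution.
Marginal P(B) (column sums):
  P(B=0) = 3/16 + 7/16 = 5/8
  P(B=1) = 3/16 + 3/16 = 3/8

H(A|B) = -Σ P(A,B)·log₂ P(A|B), where P(A|B) = P(A,B) / P(B)
  (A=0,B=0): P(A|B) = (3/16)/(5/8) = 3/10;  -(3/16)·log₂(3/10) = 0.3257
  (A=0,B=1): P(A|B) = (3/16)/(3/8) = 1/2;  -(3/16)·log₂(1/2) = 0.1875
  (A=1,B=0): P(A|B) = (7/16)/(5/8) = 7/10;  -(7/16)·log₂(7/10) = 0.2251
  (A=1,B=1): P(A|B) = (3/16)/(3/8) = 1/2;  -(3/16)·log₂(1/2) = 0.1875
H(A|B) = 0.3257 + 0.1875 + 0.2251 + 0.1875
  = 0.9258 bits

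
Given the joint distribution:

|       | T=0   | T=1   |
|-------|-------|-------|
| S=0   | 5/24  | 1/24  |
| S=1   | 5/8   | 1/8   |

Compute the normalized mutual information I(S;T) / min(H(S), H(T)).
Marginal P(S) (row sums):
  P(S=0) = 5/24 + 1/24 = 1/4
  P(S=1) = 5/8 + 1/8 = 3/4
Marginal P(T) (column sums):
  P(T=0) = 5/24 + 5/8 = 5/6
  P(T=1) = 1/24 + 1/8 = 1/6

H(S) = -[(1/4)·log₂(1/4) + (3/4)·log₂(3/4)]
  = 0.5000 + 0.3113
  = 0.8113 bits
H(T) = -[(5/6)·log₂(5/6) + (1/6)·log₂(1/6)]
  = 0.2192 + 0.4308
  = 0.6500 bits
H(S,T) = -[(5/24)·log₂(5/24) + (1/24)·log₂(1/24) + (5/8)·log₂(5/8) + (1/8)·log₂(1/8)]
  = 0.4715 + 0.1910 + 0.4238 + 0.3750
  = 1.4613 bits

I(S;T) = H(S) + H(T) - H(S,T)
  = 0.8113 + 0.6500 - 1.4613
  = 0.0000 bits

min(H(S), H(T)) = min(0.8113, 0.6500) = 0.6500 bits
Normalized MI = 0.0000 / 0.6500 = 0.0000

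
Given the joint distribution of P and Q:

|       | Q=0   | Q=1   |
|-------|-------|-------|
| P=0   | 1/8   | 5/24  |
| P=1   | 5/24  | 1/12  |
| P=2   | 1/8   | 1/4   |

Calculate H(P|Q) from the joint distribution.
Marginal P(Q) (column sums):
  P(Q=0) = 1/8 + 5/24 + 1/8 = 11/24
  P(Q=1) = 5/24 + 1/12 + 1/4 = 13/24

H(P|Q) = -Σ P(P,Q)·log₂ P(P|Q), where P(P|Q) = P(P,Q) / P(Q)
  (P=0,Q=0): P(P|Q) = (1/8)/(11/24) = 3/11;  -(1/8)·log₂(3/11) = 0.2343
  (P=0,Q=1): P(P|Q) = (5/24)/(13/24) = 5/13;  -(5/24)·log₂(5/13) = 0.2872
  (P=1,Q=0): P(P|Q) = (5/24)/(11/24) = 5/11;  -(5/24)·log₂(5/11) = 0.2370
  (P=1,Q=1): P(P|Q) = (1/12)/(13/24) = 2/13;  -(1/12)·log₂(2/13) = 0.2250
  (P=2,Q=0): P(P|Q) = (1/8)/(11/24) = 3/11;  -(1/8)·log₂(3/11) = 0.2343
  (P=2,Q=1): P(P|Q) = (1/4)/(13/24) = 6/13;  -(1/4)·log₂(6/13) = 0.2789
H(P|Q) = 0.2343 + 0.2872 + 0.2370 + 0.2250 + 0.2343 + 0.2789
  = 1.4967 bits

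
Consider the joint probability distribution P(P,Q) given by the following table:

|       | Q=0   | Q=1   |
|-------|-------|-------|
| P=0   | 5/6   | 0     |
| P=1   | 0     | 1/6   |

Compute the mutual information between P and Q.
Marginal P(P) (row sums):
  P(P=0) = 5/6 + 0 = 5/6
  P(P=1) = 0 + 1/6 = 1/6
Marginal P(Q) (column sums):
  P(Q=0) = 5/6 + 0 = 5/6
  P(Q=1) = 0 + 1/6 = 1/6

H(P) = -[(5/6)·log₂(5/6) + (1/6)·log₂(1/6)]
  = 0.2192 + 0.4308
  = 0.6500 bits
H(Q) = -[(5/6)·log₂(5/6) + (1/6)·log₂(1/6)]
  = 0.2192 + 0.4308
  = 0.6500 bits
H(P,Q) = -[(5/6)·log₂(5/6) + (1/6)·log₂(1/6)]
  = 0.2192 + 0.4308
  = 0.6500 bits

I(P;Q) = H(P) + H(Q) - H(P,Q)
  = 0.6500 + 0.6500 - 0.6500
  = 0.6500 bits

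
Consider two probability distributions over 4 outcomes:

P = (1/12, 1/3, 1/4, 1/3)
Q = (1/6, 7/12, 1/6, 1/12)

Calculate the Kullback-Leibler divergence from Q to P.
D(P||Q) = Σ P(i) log₂(P(i)/Q(i))
  i=0: (1/12) × log₂((1/12)/(1/6)) = (1/12) × log₂(1/2) = -0.0833
  i=1: (1/3) × log₂((1/3)/(7/12)) = (1/3) × log₂(4/7) = -0.2691
  i=2: (1/4) × log₂((1/4)/(1/6)) = (1/4) × log₂(3/2) = 0.1462
  i=3: (1/3) × log₂((1/3)/(1/12)) = (1/3) × log₂(4) = 0.6667
D(P||Q) = -0.0833 - 0.2691 + 0.1462 + 0.6667
  = 0.4605 bits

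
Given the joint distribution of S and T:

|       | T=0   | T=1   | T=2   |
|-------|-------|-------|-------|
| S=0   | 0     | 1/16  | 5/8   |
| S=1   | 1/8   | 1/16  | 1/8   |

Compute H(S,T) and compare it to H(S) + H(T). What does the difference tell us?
Marginal P(S) (row sums):
  P(S=0) = 0 + 1/16 + 5/8 = 11/16
  P(S=1) = 1/8 + 1/16 + 1/8 = 5/16
Marginal P(T) (column sums):
  P(T=0) = 0 + 1/8 = 1/8
  P(T=1) = 1/16 + 1/16 = 1/8
  P(T=2) = 5/8 + 1/8 = 3/4

H(S,T) = -[(1/16)·log₂(1/16) + (5/8)·log₂(5/8) + (1/8)·log₂(1/8) + (1/16)·log₂(1/16) + (1/8)·log₂(1/8)]
  = 0.2500 + 0.4238 + 0.3750 + 0.2500 + 0.3750
  = 1.6738 bits
H(S) = -[(11/16)·log₂(11/16) + (5/16)·log₂(5/16)]
  = 0.3716 + 0.5244
  = 0.8960 bits
H(T) = -[(1/8)·log₂(1/8) + (1/8)·log₂(1/8) + (3/4)·log₂(3/4)]
  = 0.3750 + 0.3750 + 0.3113
  = 1.0613 bits

H(S) + H(T) = 0.8960 + 1.0613 = 1.9573 bits
Difference: H(S) + H(T) - H(S,T) = 1.9573 - 1.6738 = 0.2835 bits = I(S;T)

The difference is the mutual information; it is positive here, so S and T are dependent (knowing one reduces uncertainty about the other by 0.2835 bits).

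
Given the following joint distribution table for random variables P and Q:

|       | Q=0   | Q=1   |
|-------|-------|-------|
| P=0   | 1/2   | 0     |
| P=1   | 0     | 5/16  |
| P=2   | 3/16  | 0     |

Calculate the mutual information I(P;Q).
Marginal P(P) (row sums):
  P(P=0) = 1/2 + 0 = 1/2
  P(P=1) = 0 + 5/16 = 5/16
  P(P=2) = 3/16 + 0 = 3/16
Marginal P(Q) (column sums):
  P(Q=0) = 1/2 + 0 + 3/16 = 11/16
  P(Q=1) = 0 + 5/16 + 0 = 5/16

H(P) = -[(1/2)·log₂(1/2) + (5/16)·log₂(5/16) + (3/16)·log₂(3/16)]
  = 0.5000 + 0.5244 + 0.4528
  = 1.4772 bits
H(Q) = -[(11/16)·log₂(11/16) + (5/16)·log₂(5/16)]
  = 0.3716 + 0.5244
  = 0.8960 bits
H(P,Q) = -[(1/2)·log₂(1/2) + (5/16)·log₂(5/16) + (3/16)·log₂(3/16)]
  = 0.5000 + 0.5244 + 0.4528
  = 1.4772 bits

I(P;Q) = H(P) + H(Q) - H(P,Q)
  = 1.4772 + 0.8960 - 1.4772
  = 0.8960 bits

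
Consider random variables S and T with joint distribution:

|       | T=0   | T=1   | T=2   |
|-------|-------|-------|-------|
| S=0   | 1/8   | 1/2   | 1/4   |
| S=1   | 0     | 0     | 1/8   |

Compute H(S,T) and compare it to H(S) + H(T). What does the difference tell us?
Marginal P(S) (row sums):
  P(S=0) = 1/8 + 1/2 + 1/4 = 7/8
  P(S=1) = 0 + 0 + 1/8 = 1/8
Marginal P(T) (column sums):
  P(T=0) = 1/8 + 0 = 1/8
  P(T=1) = 1/2 + 0 = 1/2
  P(T=2) = 1/4 + 1/8 = 3/8

H(S,T) = -[(1/8)·log₂(1/8) + (1/2)·log₂(1/2) + (1/4)·log₂(1/4) + (1/8)·log₂(1/8)]
  = 0.3750 + 0.5000 + 0.5000 + 0.3750
  = 1.7500 bits
H(S) = -[(7/8)·log₂(7/8) + (1/8)·log₂(1/8)]
  = 0.1686 + 0.3750
  = 0.5436 bits
H(T) = -[(1/8)·log₂(1/8) + (1/2)·log₂(1/2) + (3/8)·log₂(3/8)]
  = 0.3750 + 0.5000 + 0.5306
  = 1.4056 bits

H(S) + H(T) = 0.5436 + 1.4056 = 1.9492 bits
Difference: H(S) + H(T) - H(S,T) = 1.9492 - 1.7500 = 0.1992 bits = I(S;T)

The difference is the mutual information; it is positive here, so S and T are dependent (knowing one reduces uncertainty about the other by 0.1992 bits).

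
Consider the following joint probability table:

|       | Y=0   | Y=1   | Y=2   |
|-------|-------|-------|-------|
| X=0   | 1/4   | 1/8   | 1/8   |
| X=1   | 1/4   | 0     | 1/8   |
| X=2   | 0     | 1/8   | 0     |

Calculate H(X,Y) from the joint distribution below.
H(X,Y) = -Σ P(X,Y) log₂ P(X,Y), summed over the non-zero cells:
H(X,Y) = -[(1/4)·log₂(1/4) + (1/8)·log₂(1/8) + (1/8)·log₂(1/8) + (1/4)·log₂(1/4) + (1/8)·log₂(1/8) + (1/8)·log₂(1/8)]
  = 0.5000 + 0.3750 + 0.3750 + 0.5000 + 0.3750 + 0.3750
  = 2.5000 bits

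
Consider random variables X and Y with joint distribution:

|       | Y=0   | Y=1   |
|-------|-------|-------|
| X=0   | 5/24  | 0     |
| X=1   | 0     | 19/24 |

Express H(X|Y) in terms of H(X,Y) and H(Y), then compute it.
H(X|Y) = H(X,Y) - H(Y)

Marginal P(Y) (column sums):
  P(Y=0) = 5/24 + 0 = 5/24
  P(Y=1) = 0 + 19/24 = 19/24

H(X,Y) = -[(5/24)·log₂(5/24) + (19/24)·log₂(19/24)]
  = 0.4715 + 0.2668
  = 0.7383 bits
H(Y) = -[(5/24)·log₂(5/24) + (19/24)·log₂(19/24)]
  = 0.4715 + 0.2668
  = 0.7383 bits

H(X|Y) = 0.7383 - 0.7383 = 0.0000 bits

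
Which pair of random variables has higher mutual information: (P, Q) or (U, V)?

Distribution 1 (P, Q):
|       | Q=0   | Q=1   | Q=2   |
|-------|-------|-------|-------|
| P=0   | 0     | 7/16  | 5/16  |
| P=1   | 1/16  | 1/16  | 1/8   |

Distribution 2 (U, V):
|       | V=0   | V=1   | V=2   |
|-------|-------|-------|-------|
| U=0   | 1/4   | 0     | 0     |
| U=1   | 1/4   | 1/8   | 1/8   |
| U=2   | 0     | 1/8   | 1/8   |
Distribution 1 (P, Q):
Marginal P(P) (row sums):
  P(P=0) = 0 + 7/16 + 5/16 = 3/4
  P(P=1) = 1/16 + 1/16 + 1/8 = 1/4
Marginal P(Q) (column sums):
  P(Q=0) = 0 + 1/16 = 1/16
  P(Q=1) = 7/16 + 1/16 = 1/2
  P(Q=2) = 5/16 + 1/8 = 7/16

H(P) = -[(3/4)·log₂(3/4) + (1/4)·log₂(1/4)]
  = 0.3113 + 0.5000
  = 0.8113 bits
H(Q) = -[(1/16)·log₂(1/16) + (1/2)·log₂(1/2) + (7/16)·log₂(7/16)]
  = 0.2500 + 0.5000 + 0.5218
  = 1.2718 bits
H(P,Q) = -[(7/16)·log₂(7/16) + (5/16)·log₂(5/16) + (1/16)·log₂(1/16) + (1/16)·log₂(1/16) + (1/8)·log₂(1/8)]
  = 0.5218 + 0.5244 + 0.2500 + 0.2500 + 0.3750
  = 1.9212 bits

I(P;Q) = H(P) + H(Q) - H(P,Q)
  = 0.8113 + 1.2718 - 1.9212
  = 0.1619 bits

Distribution 2 (U, V):
Marginal P(U) (row sums):
  P(U=0) = 1/4 + 0 + 0 = 1/4
  P(U=1) = 1/4 + 1/8 + 1/8 = 1/2
  P(U=2) = 0 + 1/8 + 1/8 = 1/4
Marginal P(V) (column sums):
  P(V=0) = 1/4 + 1/4 + 0 = 1/2
  P(V=1) = 0 + 1/8 + 1/8 = 1/4
  P(V=2) = 0 + 1/8 + 1/8 = 1/4

H(U) = -[(1/4)·log₂(1/4) + (1/2)·log₂(1/2) + (1/4)·log₂(1/4)]
  = 0.5000 + 0.5000 + 0.5000
  = 1.5000 bits
H(V) = -[(1/2)·log₂(1/2) + (1/4)·log₂(1/4) + (1/4)·log₂(1/4)]
  = 0.5000 + 0.5000 + 0.5000
  = 1.5000 bits
H(U,V) = -[(1/4)·log₂(1/4) + (1/4)·log₂(1/4) + (1/8)·log₂(1/8) + (1/8)·log₂(1/8) + (1/8)·log₂(1/8) + (1/8)·log₂(1/8)]
  = 0.5000 + 0.5000 + 0.3750 + 0.3750 + 0.3750 + 0.3750
  = 2.5000 bits

I(U;V) = H(U) + H(V) - H(U,V)
  = 1.5000 + 1.5000 - 2.5000
  = 0.5000 bits

I(U;V) = 0.5000 bits > I(P;Q) = 0.1619 bits, so (U, V) has the higher mutual information (stronger dependence).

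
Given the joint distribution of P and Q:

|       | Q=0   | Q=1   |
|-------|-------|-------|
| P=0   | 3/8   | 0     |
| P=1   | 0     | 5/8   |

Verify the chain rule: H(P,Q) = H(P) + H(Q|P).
Left side:
H(P,Q) = -[(3/8)·log₂(3/8) + (5/8)·log₂(5/8)]
  = 0.5306 + 0.4238
  = 0.9544 bits

Right side:
Marginal P(P) (row sums):
  P(P=0) = 3/8 + 0 = 3/8
  P(P=1) = 0 + 5/8 = 5/8
H(P) = -[(3/8)·log₂(3/8) + (5/8)·log₂(5/8)]
  = 0.5306 + 0.4238
  = 0.9544 bits
H(Q|P) = -Σ P(P,Q)·log₂ P(Q|P), where P(Q|P) = P(P,Q) / P(P)
  (cells with P(P,Q) = 0 contribute 0)
  (P=0,Q=0): P(Q|P) = (3/8)/(3/8) = 1;  -(3/8)·log₂(1) = 0.0000
  (P=1,Q=1): P(Q|P) = (5/8)/(5/8) = 1;  -(5/8)·log₂(1) = 0.0000
H(Q|P) = 0.0000 + 0.0000
  = 0.0000 bits
H(P) + H(Q|P) = 0.9544 + 0.0000 = 0.9544 bits

Both sides equal 0.9544 bits, so the chain rule holds ✓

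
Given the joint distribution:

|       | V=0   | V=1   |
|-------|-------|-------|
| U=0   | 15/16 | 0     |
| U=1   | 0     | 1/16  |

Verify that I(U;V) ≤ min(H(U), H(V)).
Marginal P(U) (row sums):
  P(U=0) = 15/16 + 0 = 15/16
  P(U=1) = 0 + 1/16 = 1/16
Marginal P(V) (column sums):
  P(V=0) = 15/16 + 0 = 15/16
  P(V=1) = 0 + 1/16 = 1/16

H(U) = -[(15/16)·log₂(15/16) + (1/16)·log₂(1/16)]
  = 0.0873 + 0.2500
  = 0.3373 bits
H(V) = -[(15/16)·log₂(15/16) + (1/16)·log₂(1/16)]
  = 0.0873 + 0.2500
  = 0.3373 bits
H(U,V) = -[(15/16)·log₂(15/16) + (1/16)·log₂(1/16)]
  = 0.0873 + 0.2500
  = 0.3373 bits

I(U;V) = H(U) + H(V) - H(U,V)
  = 0.3373 + 0.3373 - 0.3373
  = 0.3373 bits

min(H(U), H(V)) = min(0.3373, 0.3373) = 0.3373 bits
Since 0.3373 ≤ 0.3373, the bound is satisfied ✓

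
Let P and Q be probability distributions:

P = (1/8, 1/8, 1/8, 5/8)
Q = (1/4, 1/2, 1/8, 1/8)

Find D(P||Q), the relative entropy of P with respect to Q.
D(P||Q) = Σ P(i) log₂(P(i)/Q(i))
  i=0: (1/8) × log₂((1/8)/(1/4)) = (1/8) × log₂(1/2) = -0.1250
  i=1: (1/8) × log₂((1/8)/(1/2)) = (1/8) × log₂(1/4) = -0.2500
  i=2: (1/8) × log₂((1/8)/(1/8)) = (1/8) × log₂(1) = 0.0000
  i=3: (5/8) × log₂((5/8)/(1/8)) = (5/8) × log₂(5) = 1.4512
D(P||Q) = -0.1250 - 0.2500 + 0.0000 + 1.4512
  = 1.0762 bits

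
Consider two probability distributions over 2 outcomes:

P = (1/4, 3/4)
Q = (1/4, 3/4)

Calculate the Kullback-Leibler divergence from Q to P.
D(P||Q) = Σ P(i) log₂(P(i)/Q(i))
  i=0: (1/4) × log₂((1/4)/(1/4)) = (1/4) × log₂(1) = 0.0000
  i=1: (3/4) × log₂((3/4)/(3/4)) = (3/4) × log₂(1) = 0.0000
D(P||Q) = 0.0000 + 0.0000
  = 0.0000 bits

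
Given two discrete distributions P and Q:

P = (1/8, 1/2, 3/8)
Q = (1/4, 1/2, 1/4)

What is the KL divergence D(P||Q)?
D(P||Q) = Σ P(i) log₂(P(i)/Q(i))
  i=0: (1/8) × log₂((1/8)/(1/4)) = (1/8) × log₂(1/2) = -0.1250
  i=1: (1/2) × log₂((1/2)/(1/2)) = (1/2) × log₂(1) = 0.0000
  i=2: (3/8) × log₂((3/8)/(1/4)) = (3/8) × log₂(3/2) = 0.2194
D(P||Q) = -0.1250 + 0.0000 + 0.2194
  = 0.0944 bits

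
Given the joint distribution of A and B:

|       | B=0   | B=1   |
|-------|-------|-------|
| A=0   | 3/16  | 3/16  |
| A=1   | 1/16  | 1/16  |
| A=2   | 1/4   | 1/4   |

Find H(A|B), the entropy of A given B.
Marginal P(B) (column sums):
  P(B=0) = 3/16 + 1/16 + 1/4 = 1/2
  P(B=1) = 3/16 + 1/16 + 1/4 = 1/2

H(A|B) = -Σ P(A,B)·log₂ P(A|B), where P(A|B) = P(A,B) / P(B)
  (A=0,B=0): P(A|B) = (3/16)/(1/2) = 3/8;  -(3/16)·log₂(3/8) = 0.2653
  (A=0,B=1): P(A|B) = (3/16)/(1/2) = 3/8;  -(3/16)·log₂(3/8) = 0.2653
  (A=1,B=0): P(A|B) = (1/16)/(1/2) = 1/8;  -(1/16)·log₂(1/8) = 0.1875
  (A=1,B=1): P(A|B) = (1/16)/(1/2) = 1/8;  -(1/16)·log₂(1/8) = 0.1875
  (A=2,B=0): P(A|B) = (1/4)/(1/2) = 1/2;  -(1/4)·log₂(1/2) = 0.2500
  (A=2,B=1): P(A|B) = (1/4)/(1/2) = 1/2;  -(1/4)·log₂(1/2) = 0.2500
H(A|B) = 0.2653 + 0.2653 + 0.1875 + 0.1875 + 0.2500 + 0.2500
  = 1.4056 bits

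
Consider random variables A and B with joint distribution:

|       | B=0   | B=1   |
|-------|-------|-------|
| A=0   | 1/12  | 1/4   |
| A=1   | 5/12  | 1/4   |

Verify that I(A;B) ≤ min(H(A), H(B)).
Marginal P(A) (row sums):
  P(A=0) = 1/12 + 1/4 = 1/3
  P(A=1) = 5/12 + 1/4 = 2/3
Marginal P(B) (column sums):
  P(B=0) = 1/12 + 5/12 = 1/2
  P(B=1) = 1/4 + 1/4 = 1/2

H(A) = -[(1/3)·log₂(1/3) + (2/3)·log₂(2/3)]
  = 0.5283 + 0.3900
  = 0.9183 bits
H(B) = -[(1/2)·log₂(1/2) + (1/2)·log₂(1/2)]
  = 0.5000 + 0.5000
  = 1.0000 bits
H(A,B) = -[(1/12)·log₂(1/12) + (1/4)·log₂(1/4) + (5/12)·log₂(5/12) + (1/4)·log₂(1/4)]
  = 0.2987 + 0.5000 + 0.5263 + 0.5000
  = 1.8250 bits

I(A;B) = H(A) + H(B) - H(A,B)
  = 0.9183 + 1.0000 - 1.8250
  = 0.0933 bits

min(H(A), H(B)) = min(0.9183, 1.0000) = 0.9183 bits
Since 0.0933 ≤ 0.9183, the bound is satisfied ✓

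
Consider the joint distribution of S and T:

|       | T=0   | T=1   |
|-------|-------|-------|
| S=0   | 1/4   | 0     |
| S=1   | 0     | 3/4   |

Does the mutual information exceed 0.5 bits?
Marginal P(S) (row sums):
  P(S=0) = 1/4 + 0 = 1/4
  P(S=1) = 0 + 3/4 = 3/4
Marginal P(T) (column sums):
  P(T=0) = 1/4 + 0 = 1/4
  P(T=1) = 0 + 3/4 = 3/4

H(S) = -[(1/4)·log₂(1/4) + (3/4)·log₂(3/4)]
  = 0.5000 + 0.3113
  = 0.8113 bits
H(T) = -[(1/4)·log₂(1/4) + (3/4)·log₂(3/4)]
  = 0.5000 + 0.3113
  = 0.8113 bits
H(S,T) = -[(1/4)·log₂(1/4) + (3/4)·log₂(3/4)]
  = 0.5000 + 0.3113
  = 0.8113 bits

I(S;T) = H(S) + H(T) - H(S,T)
  = 0.8113 + 0.8113 - 0.8113
  = 0.8113 bits

Yes. I(S;T) = 0.8113 bits, which is > 0.5 bits.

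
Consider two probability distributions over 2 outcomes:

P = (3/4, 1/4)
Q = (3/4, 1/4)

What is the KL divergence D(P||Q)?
D(P||Q) = Σ P(i) log₂(P(i)/Q(i))
  i=0: (3/4) × log₂((3/4)/(3/4)) = (3/4) × log₂(1) = 0.0000
  i=1: (1/4) × log₂((1/4)/(1/4)) = (1/4) × log₂(1) = 0.0000
D(P||Q) = 0.0000 + 0.0000
  = 0.0000 bits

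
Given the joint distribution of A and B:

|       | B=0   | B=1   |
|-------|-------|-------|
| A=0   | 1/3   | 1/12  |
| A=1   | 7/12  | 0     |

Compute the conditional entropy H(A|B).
Marginal P(B) (column sums):
  P(B=0) = 1/3 + 7/12 = 11/12
  P(B=1) = 1/12 + 0 = 1/12

H(A|B) = -Σ P(A,B)·log₂ P(A|B), where P(A|B) = P(A,B) / P(B)
  (cells with P(A,B) = 0 contribute 0)
  (A=0,B=0): P(A|B) = (1/3)/(11/12) = 4/11;  -(1/3)·log₂(4/11) = 0.4865
  (A=0,B=1): P(A|B) = (1/12)/(1/12) = 1;  -(1/12)·log₂(1) = 0.0000
  (A=1,B=0): P(A|B) = (7/12)/(11/12) = 7/11;  -(7/12)·log₂(7/11) = 0.3804
H(A|B) = 0.4865 + 0.0000 + 0.3804
  = 0.8669 bits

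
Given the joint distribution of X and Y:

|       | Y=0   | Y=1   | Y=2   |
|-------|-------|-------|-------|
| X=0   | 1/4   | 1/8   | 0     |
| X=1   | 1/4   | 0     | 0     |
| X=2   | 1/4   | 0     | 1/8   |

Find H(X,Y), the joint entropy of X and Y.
H(X,Y) = -Σ P(X,Y) log₂ P(X,Y), summed over the non-zero cells:
H(X,Y) = -[(1/4)·log₂(1/4) + (1/8)·log₂(1/8) + (1/4)·log₂(1/4) + (1/4)·log₂(1/4) + (1/8)·log₂(1/8)]
  = 0.5000 + 0.3750 + 0.5000 + 0.5000 + 0.3750
  = 2.2500 bits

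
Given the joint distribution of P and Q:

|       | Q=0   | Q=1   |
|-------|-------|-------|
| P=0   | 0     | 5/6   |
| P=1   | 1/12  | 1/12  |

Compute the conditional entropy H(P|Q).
Marginal P(Q) (column sums):
  P(Q=0) = 0 + 1/12 = 1/12
  P(Q=1) = 5/6 + 1/12 = 11/12

H(P|Q) = -Σ P(P,Q)·log₂ P(P|Q), where P(P|Q) = P(P,Q) / P(Q)
  (cells with P(P,Q) = 0 contribute 0)
  (P=0,Q=1): P(P|Q) = (5/6)/(11/12) = 10/11;  -(5/6)·log₂(10/11) = 0.1146
  (P=1,Q=0): P(P|Q) = (1/12)/(1/12) = 1;  -(1/12)·log₂(1) = 0.0000
  (P=1,Q=1): P(P|Q) = (1/12)/(11/12) = 1/11;  -(1/12)·log₂(1/11) = 0.2883
H(P|Q) = 0.1146 + 0.0000 + 0.2883
  = 0.4029 bits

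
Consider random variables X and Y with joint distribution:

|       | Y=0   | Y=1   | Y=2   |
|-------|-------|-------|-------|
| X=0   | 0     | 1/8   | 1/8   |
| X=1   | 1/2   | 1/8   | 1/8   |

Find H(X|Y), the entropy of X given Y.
Marginal P(Y) (column sums):
  P(Y=0) = 0 + 1/2 = 1/2
  P(Y=1) = 1/8 + 1/8 = 1/4
  P(Y=2) = 1/8 + 1/8 = 1/4

H(X|Y) = -Σ P(X,Y)·log₂ P(X|Y), where P(X|Y) = P(X,Y) / P(Y)
  (cells with P(X,Y) = 0 contribute 0)
  (X=0,Y=1): P(X|Y) = (1/8)/(1/4) = 1/2;  -(1/8)·log₂(1/2) = 0.1250
  (X=0,Y=2): P(X|Y) = (1/8)/(1/4) = 1/2;  -(1/8)·log₂(1/2) = 0.1250
  (X=1,Y=0): P(X|Y) = (1/2)/(1/2) = 1;  -(1/2)·log₂(1) = 0.0000
  (X=1,Y=1): P(X|Y) = (1/8)/(1/4) = 1/2;  -(1/8)·log₂(1/2) = 0.1250
  (X=1,Y=2): P(X|Y) = (1/8)/(1/4) = 1/2;  -(1/8)·log₂(1/2) = 0.1250
H(X|Y) = 0.1250 + 0.1250 + 0.0000 + 0.1250 + 0.1250
  = 0.5000 bits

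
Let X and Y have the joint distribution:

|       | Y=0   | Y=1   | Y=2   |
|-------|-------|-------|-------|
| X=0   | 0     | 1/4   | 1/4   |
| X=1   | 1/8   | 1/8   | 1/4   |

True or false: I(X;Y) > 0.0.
Marginal P(X) (row sums):
  P(X=0) = 0 + 1/4 + 1/4 = 1/2
  P(X=1) = 1/8 + 1/8 + 1/4 = 1/2
Marginal P(Y) (column sums):
  P(Y=0) = 0 + 1/8 = 1/8
  P(Y=1) = 1/4 + 1/8 = 3/8
  P(Y=2) = 1/4 + 1/4 = 1/2

H(X) = -[(1/2)·log₂(1/2) + (1/2)·log₂(1/2)]
  = 0.5000 + 0.5000
  = 1.0000 bits
H(Y) = -[(1/8)·log₂(1/8) + (3/8)·log₂(3/8) + (1/2)·log₂(1/2)]
  = 0.3750 + 0.5306 + 0.5000
  = 1.4056 bits
H(X,Y) = -[(1/4)·log₂(1/4) + (1/4)·log₂(1/4) + (1/8)·log₂(1/8) + (1/8)·log₂(1/8) + (1/4)·log₂(1/4)]
  = 0.5000 + 0.5000 + 0.3750 + 0.3750 + 0.5000
  = 2.2500 bits

I(X;Y) = H(X) + H(Y) - H(X,Y)
  = 1.0000 + 1.4056 - 2.2500
  = 0.1556 bits

True. I(X;Y) = 0.1556 bits, which is > 0.0 bits.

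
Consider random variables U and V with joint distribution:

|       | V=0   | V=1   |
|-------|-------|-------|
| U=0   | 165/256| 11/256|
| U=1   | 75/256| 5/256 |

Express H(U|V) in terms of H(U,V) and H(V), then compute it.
H(U|V) = H(U,V) - H(V)

Marginal P(V) (column sums):
  P(V=0) = 165/256 + 75/256 = 15/16
  P(V=1) = 11/256 + 5/256 = 1/16

H(U,V) = -[(165/256)·log₂(165/256) + (11/256)·log₂(11/256) + (75/256)·log₂(75/256) + (5/256)·log₂(5/256)]
  = 0.4084 + 0.1951 + 0.5189 + 0.1109
  = 1.2333 bits
H(V) = -[(15/16)·log₂(15/16) + (1/16)·log₂(1/16)]
  = 0.0873 + 0.2500
  = 0.3373 bits

H(U|V) = 1.2333 - 0.3373 = 0.8960 bits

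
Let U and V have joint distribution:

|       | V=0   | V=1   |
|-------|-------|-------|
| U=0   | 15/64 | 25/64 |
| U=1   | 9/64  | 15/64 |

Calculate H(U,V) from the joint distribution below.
H(U,V) = -Σ P(U,V) log₂ P(U,V), summed over the non-zero cells:
H(U,V) = -[(15/64)·log₂(15/64) + (25/64)·log₂(25/64) + (9/64)·log₂(9/64) + (15/64)·log₂(15/64)]
  = 0.4906 + 0.5297 + 0.3980 + 0.4906
  = 1.9089 bits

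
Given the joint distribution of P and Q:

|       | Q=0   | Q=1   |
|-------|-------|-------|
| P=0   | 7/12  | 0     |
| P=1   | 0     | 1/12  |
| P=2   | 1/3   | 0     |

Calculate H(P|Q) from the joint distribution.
Marginal P(Q) (column sums):
  P(Q=0) = 7/12 + 0 + 1/3 = 11/12
  P(Q=1) = 0 + 1/12 + 0 = 1/12

H(P|Q) = -Σ P(P,Q)·log₂ P(P|Q), where P(P|Q) = P(P,Q) / P(Q)
  (cells with P(P,Q) = 0 contribute 0)
  (P=0,Q=0): P(P|Q) = (7/12)/(11/12) = 7/11;  -(7/12)·log₂(7/11) = 0.3804
  (P=1,Q=1): P(P|Q) = (1/12)/(1/12) = 1;  -(1/12)·log₂(1) = 0.0000
  (P=2,Q=0): P(P|Q) = (1/3)/(11/12) = 4/11;  -(1/3)·log₂(4/11) = 0.4865
H(P|Q) = 0.3804 + 0.0000 + 0.4865
  = 0.8669 bits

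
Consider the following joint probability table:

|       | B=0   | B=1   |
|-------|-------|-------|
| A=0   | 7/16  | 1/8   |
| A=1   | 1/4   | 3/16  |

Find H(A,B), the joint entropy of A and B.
H(A,B) = -Σ P(A,B) log₂ P(A,B), summed over the non-zero cells:
H(A,B) = -[(7/16)·log₂(7/16) + (1/8)·log₂(1/8) + (1/4)·log₂(1/4) + (3/16)·log₂(3/16)]
  = 0.5218 + 0.3750 + 0.5000 + 0.4528
  = 1.8496 bits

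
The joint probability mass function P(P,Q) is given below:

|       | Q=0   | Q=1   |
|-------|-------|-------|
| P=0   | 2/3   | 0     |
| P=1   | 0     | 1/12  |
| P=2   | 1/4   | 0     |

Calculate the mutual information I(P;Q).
Marginal P(P) (row sums):
  P(P=0) = 2/3 + 0 = 2/3
  P(P=1) = 0 + 1/12 = 1/12
  P(P=2) = 1/4 + 0 = 1/4
Marginal P(Q) (column sums):
  P(Q=0) = 2/3 + 0 + 1/4 = 11/12
  P(Q=1) = 0 + 1/12 + 0 = 1/12

H(P) = -[(2/3)·log₂(2/3) + (1/12)·log₂(1/12) + (1/4)·log₂(1/4)]
  = 0.3900 + 0.2987 + 0.5000
  = 1.1887 bits
H(Q) = -[(11/12)·log₂(11/12) + (1/12)·log₂(1/12)]
  = 0.1151 + 0.2987
  = 0.4138 bits
H(P,Q) = -[(2/3)·log₂(2/3) + (1/12)·log₂(1/12) + (1/4)·log₂(1/4)]
  = 0.3900 + 0.2987 + 0.5000
  = 1.1887 bits

I(P;Q) = H(P) + H(Q) - H(P,Q)
  = 1.1887 + 0.4138 - 1.1887
  = 0.4138 bits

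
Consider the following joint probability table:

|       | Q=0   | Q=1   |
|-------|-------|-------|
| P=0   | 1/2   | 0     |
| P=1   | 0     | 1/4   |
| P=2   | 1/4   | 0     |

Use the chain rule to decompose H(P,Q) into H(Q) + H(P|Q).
By the chain rule: H(P,Q) = H(Q) + H(P|Q)

Marginal P(Q) (column sums):
  P(Q=0) = 1/2 + 0 + 1/4 = 3/4
  P(Q=1) = 0 + 1/4 + 0 = 1/4
H(Q) = -[(3/4)·log₂(3/4) + (1/4)·log₂(1/4)]
  = 0.3113 + 0.5000
  = 0.8113 bits
H(P|Q) = -Σ P(P,Q)·log₂ P(P|Q), where P(P|Q) = P(P,Q) / P(Q)
  (cells with P(P,Q) = 0 contribute 0)
  (P=0,Q=0): P(P|Q) = (1/2)/(3/4) = 2/3;  -(1/2)·log₂(2/3) = 0.2925
  (P=1,Q=1): P(P|Q) = (1/4)/(1/4) = 1;  -(1/4)·log₂(1) = 0.0000
  (P=2,Q=0): P(P|Q) = (1/4)/(3/4) = 1/3;  -(1/4)·log₂(1/3) = 0.3962
H(P|Q) = 0.2925 + 0.0000 + 0.3962
  = 0.6887 bits

H(P,Q) = H(Q) + H(P|Q) = 0.8113 + 0.6887 = 1.5000 bits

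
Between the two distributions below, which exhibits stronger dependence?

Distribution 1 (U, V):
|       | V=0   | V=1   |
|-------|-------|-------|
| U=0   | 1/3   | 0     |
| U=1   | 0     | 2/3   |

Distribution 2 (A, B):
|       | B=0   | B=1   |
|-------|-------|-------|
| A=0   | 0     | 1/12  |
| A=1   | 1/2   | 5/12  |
Distribution 1 (U, V):
Marginal P(U) (row sums):
  P(U=0) = 1/3 + 0 = 1/3
  P(U=1) = 0 + 2/3 = 2/3
Marginal P(V) (column sums):
  P(V=0) = 1/3 + 0 = 1/3
  P(V=1) = 0 + 2/3 = 2/3

H(U) = -[(1/3)·log₂(1/3) + (2/3)·log₂(2/3)]
  = 0.5283 + 0.3900
  = 0.9183 bits
H(V) = -[(1/3)·log₂(1/3) + (2/3)·log₂(2/3)]
  = 0.5283 + 0.3900
  = 0.9183 bits
H(U,V) = -[(1/3)·log₂(1/3) + (2/3)·log₂(2/3)]
  = 0.5283 + 0.3900
  = 0.9183 bits

I(U;V) = H(U) + H(V) - H(U,V)
  = 0.9183 + 0.9183 - 0.9183
  = 0.9183 bits

Distribution 2 (A, B):
Marginal P(A) (row sums):
  P(A=0) = 0 + 1/12 = 1/12
  P(A=1) = 1/2 + 5/12 = 11/12
Marginal P(B) (column sums):
  P(B=0) = 0 + 1/2 = 1/2
  P(B=1) = 1/12 + 5/12 = 1/2

H(A) = -[(1/12)·log₂(1/12) + (11/12)·log₂(11/12)]
  = 0.2987 + 0.1151
  = 0.4138 bits
H(B) = -[(1/2)·log₂(1/2) + (1/2)·log₂(1/2)]
  = 0.5000 + 0.5000
  = 1.0000 bits
H(A,B) = -[(1/12)·log₂(1/12) + (1/2)·log₂(1/2) + (5/12)·log₂(5/12)]
  = 0.2987 + 0.5000 + 0.5263
  = 1.3250 bits

I(A;B) = H(A) + H(B) - H(A,B)
  = 0.4138 + 1.0000 - 1.3250
  = 0.0888 bits

I(U;V) = 0.9183 bits > I(A;B) = 0.0888 bits, so (U, V) has the higher mutual information (stronger dependence).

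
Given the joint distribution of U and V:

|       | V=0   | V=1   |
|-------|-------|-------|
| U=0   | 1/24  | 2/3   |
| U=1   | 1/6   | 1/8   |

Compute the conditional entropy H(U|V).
Marginal P(V) (column sums):
  P(V=0) = 1/24 + 1/6 = 5/24
  P(V=1) = 2/3 + 1/8 = 19/24

H(U|V) = -Σ P(U,V)·log₂ P(U|V), where P(U|V) = P(U,V) / P(V)
  (U=0,V=0): P(U|V) = (1/24)/(5/24) = 1/5;  -(1/24)·log₂(1/5) = 0.0967
  (U=0,V=1): P(U|V) = (2/3)/(19/24) = 16/19;  -(2/3)·log₂(16/19) = 0.1653
  (U=1,V=0): P(U|V) = (1/6)/(5/24) = 4/5;  -(1/6)·log₂(4/5) = 0.0537
  (U=1,V=1): P(U|V) = (1/8)/(19/24) = 3/19;  -(1/8)·log₂(3/19) = 0.3329
H(U|V) = 0.0967 + 0.1653 + 0.0537 + 0.3329
  = 0.6486 bits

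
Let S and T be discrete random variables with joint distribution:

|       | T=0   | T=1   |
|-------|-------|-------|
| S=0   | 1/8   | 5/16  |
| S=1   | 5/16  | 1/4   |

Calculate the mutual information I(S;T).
Marginal P(S) (row sums):
  P(S=0) = 1/8 + 5/16 = 7/16
  P(S=1) = 5/16 + 1/4 = 9/16
Marginal P(T) (column sums):
  P(T=0) = 1/8 + 5/16 = 7/16
  P(T=1) = 5/16 + 1/4 = 9/16

H(S) = -[(7/16)·log₂(7/16) + (9/16)·log₂(9/16)]
  = 0.5218 + 0.4669
  = 0.9887 bits
H(T) = -[(7/16)·log₂(7/16) + (9/16)·log₂(9/16)]
  = 0.5218 + 0.4669
  = 0.9887 bits
H(S,T) = -[(1/8)·log₂(1/8) + (5/16)·log₂(5/16) + (5/16)·log₂(5/16) + (1/4)·log₂(1/4)]
  = 0.3750 + 0.5244 + 0.5244 + 0.5000
  = 1.9238 bits

I(S;T) = H(S) + H(T) - H(S,T)
  = 0.9887 + 0.9887 - 1.9238
  = 0.0536 bits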